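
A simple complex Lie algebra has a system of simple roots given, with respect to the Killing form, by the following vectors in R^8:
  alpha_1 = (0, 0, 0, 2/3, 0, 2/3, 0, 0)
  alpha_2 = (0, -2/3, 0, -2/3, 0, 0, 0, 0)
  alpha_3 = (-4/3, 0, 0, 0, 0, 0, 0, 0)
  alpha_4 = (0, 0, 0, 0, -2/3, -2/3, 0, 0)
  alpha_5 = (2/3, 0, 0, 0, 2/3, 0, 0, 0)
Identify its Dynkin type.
C_5 (sp(10))

Compute the Cartan integers a_ij = 2(alpha_i, alpha_j)/(alpha_j, alpha_j); the resulting 5x5 Cartan matrix is
[[2, -1, 0, -1, 0], [-1, 2, 0, 0, 0], [0, 0, 2, 0, -2], [-1, 0, 0, 2, -1], [0, 0, -1, -1, 2]].
The roots have two lengths (squared-length ratio 2:1); the short ones are alpha_{1,2,4,5}. The associated Dynkin diagram is a chain of 5 nodes with a double edge at one end; the terminal node there is the unique long simple root (C_5), so the type is C_5 (the algebra sp(10)).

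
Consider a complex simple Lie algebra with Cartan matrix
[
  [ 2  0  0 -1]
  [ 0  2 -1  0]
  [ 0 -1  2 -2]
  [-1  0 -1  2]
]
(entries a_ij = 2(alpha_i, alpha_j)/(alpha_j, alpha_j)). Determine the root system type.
F_4

The matrix has rank 4 with 2's on the diagonal. Reading the off-diagonal entries as Dynkin edges (a single edge where a_ij = a_ji = -1; a double or triple edge where a_ij * a_ji = 2 or 3), the diagram is a chain of 4 nodes with a double edge between the middle two (F_4). One simple-root ordering that puts it in standard form is (alpha_2, alpha_3, alpha_4, alpha_1). So the algebra is type F_4.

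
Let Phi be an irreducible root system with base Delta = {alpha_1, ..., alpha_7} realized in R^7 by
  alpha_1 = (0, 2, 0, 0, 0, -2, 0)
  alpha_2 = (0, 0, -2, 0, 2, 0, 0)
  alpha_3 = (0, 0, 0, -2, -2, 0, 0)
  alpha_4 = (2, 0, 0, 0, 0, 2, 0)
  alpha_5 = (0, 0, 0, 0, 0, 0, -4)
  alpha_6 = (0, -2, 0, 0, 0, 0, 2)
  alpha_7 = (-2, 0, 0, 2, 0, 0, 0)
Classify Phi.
Compute the Cartan integers a_ij = 2(alpha_i, alpha_j)/(alpha_j, alpha_j); the resulting 7x7 Cartan matrix is
[[2, 0, 0, -1, 0, -1, 0], [0, 2, -1, 0, 0, 0, 0], [0, -1, 2, 0, 0, 0, -1], [-1, 0, 0, 2, 0, 0, -1], [0, 0, 0, 0, 2, -2, 0], [-1, 0, 0, 0, -1, 2, 0], [0, 0, -1, -1, 0, 0, 2]].
The roots have two lengths (squared-length ratio 2:1); the short ones are alpha_{1,2,3,4,6,7}. The associated Dynkin diagram is a chain of 7 nodes with a double edge at one end; the terminal node there is the unique long simple root (C_7), so the type is C_7 (the algebra sp(14)).

C_7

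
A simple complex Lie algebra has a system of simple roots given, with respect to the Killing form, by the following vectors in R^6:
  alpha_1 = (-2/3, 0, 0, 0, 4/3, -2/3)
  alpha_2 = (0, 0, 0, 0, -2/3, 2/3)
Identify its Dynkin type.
Compute the Cartan integers a_ij = 2(alpha_i, alpha_j)/(alpha_j, alpha_j); the resulting 2x2 Cartan matrix is
[[2, -3], [-1, 2]].
The roots have two lengths (squared-length ratio 3:1); the short ones are alpha_{2}. The associated Dynkin diagram is two nodes joined by a triple edge (G_2), so the type is G_2.

G2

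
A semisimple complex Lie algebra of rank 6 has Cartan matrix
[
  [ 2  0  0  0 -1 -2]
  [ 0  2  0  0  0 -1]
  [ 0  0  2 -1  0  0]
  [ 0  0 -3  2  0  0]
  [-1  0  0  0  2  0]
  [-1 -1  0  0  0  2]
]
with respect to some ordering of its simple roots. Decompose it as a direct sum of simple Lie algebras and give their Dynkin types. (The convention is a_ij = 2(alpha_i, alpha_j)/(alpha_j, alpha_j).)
F_4 ⊕ G_2

The diagram associated to this matrix has two connected components: the simple roots {alpha_1, alpha_2, alpha_5, alpha_6} form a chain of 4 nodes with a double edge between the middle two (F_4), and {alpha_3, alpha_4} form two nodes joined by a triple edge (G_2). A semisimple Lie algebra decomposes uniquely as the direct sum of simple ideals, one per connected component of its Dynkin diagram, so g ≅ F_4 ⊕ G_2 (dimension 52 + 14 = 66).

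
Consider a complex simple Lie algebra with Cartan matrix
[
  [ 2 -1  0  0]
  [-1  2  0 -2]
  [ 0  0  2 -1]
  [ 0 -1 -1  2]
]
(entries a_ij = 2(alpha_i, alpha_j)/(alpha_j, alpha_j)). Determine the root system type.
The matrix has rank 4 with 2's on the diagonal. Reading the off-diagonal entries as Dynkin edges (a single edge where a_ij = a_ji = -1; a double or triple edge where a_ij * a_ji = 2 or 3), the diagram is a chain of 4 nodes with a double edge between the middle two (F_4). One simple-root ordering that puts it in standard form is (alpha_1, alpha_2, alpha_4, alpha_3). So the algebra is type F_4.

type F_4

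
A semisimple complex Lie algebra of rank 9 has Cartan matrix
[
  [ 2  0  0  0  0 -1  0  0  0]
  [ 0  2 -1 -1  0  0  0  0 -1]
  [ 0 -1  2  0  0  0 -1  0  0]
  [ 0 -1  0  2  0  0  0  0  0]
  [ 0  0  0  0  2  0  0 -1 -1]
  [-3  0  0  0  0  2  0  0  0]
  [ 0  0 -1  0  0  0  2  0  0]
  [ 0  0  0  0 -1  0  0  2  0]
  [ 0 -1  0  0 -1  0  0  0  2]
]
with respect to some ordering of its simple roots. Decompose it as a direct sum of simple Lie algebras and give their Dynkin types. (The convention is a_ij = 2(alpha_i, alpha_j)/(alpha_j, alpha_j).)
The diagram associated to this matrix has two connected components: the simple roots {alpha_2, alpha_3, alpha_4, alpha_5, alpha_7, alpha_8, alpha_9} form a chain of 6 nodes with one extra node attached to the third node from one end (E_7), and {alpha_1, alpha_6} form two nodes joined by a triple edge (G_2). A semisimple Lie algebra decomposes uniquely as the direct sum of simple ideals, one per connected component of its Dynkin diagram, so g ≅ E_7 ⊕ G_2 (dimension 133 + 14 = 147).

type E_7 + type G_2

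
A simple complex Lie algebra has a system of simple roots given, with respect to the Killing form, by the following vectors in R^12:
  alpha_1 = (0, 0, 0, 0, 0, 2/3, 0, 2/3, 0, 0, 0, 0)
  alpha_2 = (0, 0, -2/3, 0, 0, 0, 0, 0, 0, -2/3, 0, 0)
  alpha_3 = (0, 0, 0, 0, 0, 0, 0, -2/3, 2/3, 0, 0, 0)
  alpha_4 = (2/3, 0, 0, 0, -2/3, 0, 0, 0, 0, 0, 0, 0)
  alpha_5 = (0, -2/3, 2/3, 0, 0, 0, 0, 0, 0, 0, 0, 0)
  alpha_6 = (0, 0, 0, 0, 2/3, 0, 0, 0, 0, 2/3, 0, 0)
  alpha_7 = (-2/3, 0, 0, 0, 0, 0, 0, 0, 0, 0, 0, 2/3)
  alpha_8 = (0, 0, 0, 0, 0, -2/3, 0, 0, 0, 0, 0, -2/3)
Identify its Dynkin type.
Compute the Cartan integers a_ij = 2(alpha_i, alpha_j)/(alpha_j, alpha_j); the resulting 8x8 Cartan matrix is
[[2, 0, -1, 0, 0, 0, 0, -1], [0, 2, 0, 0, -1, -1, 0, 0], [-1, 0, 2, 0, 0, 0, 0, 0], [0, 0, 0, 2, 0, -1, -1, 0], [0, -1, 0, 0, 2, 0, 0, 0], [0, -1, 0, -1, 0, 2, 0, 0], [0, 0, 0, -1, 0, 0, 2, -1], [-1, 0, 0, 0, 0, 0, -1, 2]].
All simple roots have the same length, so the diagram is simply laced. The associated Dynkin diagram is a chain of 8 nodes with single edges (A_8), so the type is A_8 (the algebra sl(9)).

A_8 (sl(9))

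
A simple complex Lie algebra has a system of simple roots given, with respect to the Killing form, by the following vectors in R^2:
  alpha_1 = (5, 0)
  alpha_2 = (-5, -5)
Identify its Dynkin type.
Compute the Cartan integers a_ij = 2(alpha_i, alpha_j)/(alpha_j, alpha_j); the resulting 2x2 Cartan matrix is
[[2, -1], [-2, 2]].
The roots have two lengths (squared-length ratio 2:1); the short ones are alpha_{1}. The associated Dynkin diagram is a chain of 2 nodes with a double edge at one end; the terminal node there is the unique short simple root (B_2), so the type is B_2 (the algebra so(5)).

B_2 (so(5))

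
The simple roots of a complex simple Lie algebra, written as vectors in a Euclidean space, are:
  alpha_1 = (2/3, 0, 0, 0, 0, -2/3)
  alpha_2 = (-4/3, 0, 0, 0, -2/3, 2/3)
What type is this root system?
Compute the Cartan integers a_ij = 2(alpha_i, alpha_j)/(alpha_j, alpha_j); the resulting 2x2 Cartan matrix is
[[2, -1], [-3, 2]].
The roots have two lengths (squared-length ratio 3:1); the short ones are alpha_{1}. The associated Dynkin diagram is two nodes joined by a triple edge (G_2), so the type is G_2.

G_2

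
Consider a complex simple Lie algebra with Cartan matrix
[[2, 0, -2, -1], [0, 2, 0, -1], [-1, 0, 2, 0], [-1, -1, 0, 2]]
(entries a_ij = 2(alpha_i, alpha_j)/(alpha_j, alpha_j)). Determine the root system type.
B4

The matrix has rank 4 with 2's on the diagonal. Reading the off-diagonal entries as Dynkin edges (a single edge where a_ij = a_ji = -1; a double or triple edge where a_ij * a_ji = 2 or 3), the diagram is a chain of 4 nodes with a double edge at one end; the terminal node there is the unique short simple root (B_4). One simple-root ordering that puts it in standard form is (alpha_2, alpha_4, alpha_1, alpha_3). So the algebra is type B_4, i.e. so(9).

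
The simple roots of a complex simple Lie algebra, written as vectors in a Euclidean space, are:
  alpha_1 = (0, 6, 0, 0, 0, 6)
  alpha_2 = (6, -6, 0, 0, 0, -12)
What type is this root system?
Compute the Cartan integers a_ij = 2(alpha_i, alpha_j)/(alpha_j, alpha_j); the resulting 2x2 Cartan matrix is
[[2, -1], [-3, 2]].
The roots have two lengths (squared-length ratio 3:1); the short ones are alpha_{1}. The associated Dynkin diagram is two nodes joined by a triple edge (G_2), so the type is G_2.

G2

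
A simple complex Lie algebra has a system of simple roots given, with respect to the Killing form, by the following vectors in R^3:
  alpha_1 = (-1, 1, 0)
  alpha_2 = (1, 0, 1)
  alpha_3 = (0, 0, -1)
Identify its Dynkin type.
type B_3

Compute the Cartan integers a_ij = 2(alpha_i, alpha_j)/(alpha_j, alpha_j); the resulting 3x3 Cartan matrix is
[[2, -1, 0], [-1, 2, -2], [0, -1, 2]].
The roots have two lengths (squared-length ratio 2:1); the short ones are alpha_{3}. The associated Dynkin diagram is a chain of 3 nodes with a double edge at one end; the terminal node there is the unique short simple root (B_3), so the type is B_3 (the algebra so(7)).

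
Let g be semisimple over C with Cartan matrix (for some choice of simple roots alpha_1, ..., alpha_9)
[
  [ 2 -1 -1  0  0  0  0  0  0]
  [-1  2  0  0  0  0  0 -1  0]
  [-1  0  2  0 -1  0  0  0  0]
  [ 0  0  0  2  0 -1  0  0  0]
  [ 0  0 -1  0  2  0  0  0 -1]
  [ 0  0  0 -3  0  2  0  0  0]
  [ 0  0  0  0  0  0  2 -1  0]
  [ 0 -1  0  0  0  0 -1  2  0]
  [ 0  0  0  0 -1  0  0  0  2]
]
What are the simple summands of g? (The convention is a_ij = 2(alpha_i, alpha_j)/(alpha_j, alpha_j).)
The diagram associated to this matrix has two connected components: the simple roots {alpha_1, alpha_2, alpha_3, alpha_5, alpha_7, alpha_8, alpha_9} form a chain of 7 nodes with single edges (A_7), and {alpha_4, alpha_6} form two nodes joined by a triple edge (G_2). A semisimple Lie algebra decomposes uniquely as the direct sum of simple ideals, one per connected component of its Dynkin diagram, so g ≅ A_7 ⊕ G_2 (dimension 63 + 14 = 77).

A_7 + G_2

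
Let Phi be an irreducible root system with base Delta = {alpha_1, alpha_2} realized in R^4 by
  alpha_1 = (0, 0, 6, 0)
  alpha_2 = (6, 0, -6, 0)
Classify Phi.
Compute the Cartan integers a_ij = 2(alpha_i, alpha_j)/(alpha_j, alpha_j); the resulting 2x2 Cartan matrix is
[[2, -1], [-2, 2]].
The roots have two lengths (squared-length ratio 2:1); the short ones are alpha_{1}. The associated Dynkin diagram is a chain of 2 nodes with a double edge at one end; the terminal node there is the unique short simple root (B_2), so the type is B_2 (the algebra so(5)).

type B_2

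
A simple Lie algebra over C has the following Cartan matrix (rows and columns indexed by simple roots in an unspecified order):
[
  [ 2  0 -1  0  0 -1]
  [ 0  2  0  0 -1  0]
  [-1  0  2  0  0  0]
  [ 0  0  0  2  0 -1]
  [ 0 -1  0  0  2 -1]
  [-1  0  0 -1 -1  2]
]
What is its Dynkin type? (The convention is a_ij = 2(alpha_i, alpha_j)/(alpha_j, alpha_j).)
The matrix has rank 6 with 2's on the diagonal. Reading the off-diagonal entries as Dynkin edges (a single edge where a_ij = a_ji = -1; a double or triple edge where a_ij * a_ji = 2 or 3), the diagram is a chain of 5 nodes with one extra node attached to the third node from one end (E_6). One simple-root ordering that puts it in standard form is (alpha_3, alpha_4, alpha_1, alpha_6, alpha_5, alpha_2). So the algebra is type E_6.

E_6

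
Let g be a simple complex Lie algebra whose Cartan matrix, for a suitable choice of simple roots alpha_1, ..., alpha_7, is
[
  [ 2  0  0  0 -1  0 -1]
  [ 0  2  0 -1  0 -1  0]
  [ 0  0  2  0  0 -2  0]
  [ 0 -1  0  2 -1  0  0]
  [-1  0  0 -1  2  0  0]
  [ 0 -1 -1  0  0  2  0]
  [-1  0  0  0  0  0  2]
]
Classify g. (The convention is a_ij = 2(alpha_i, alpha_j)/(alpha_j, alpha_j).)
The matrix has rank 7 with 2's on the diagonal. Reading the off-diagonal entries as Dynkin edges (a single edge where a_ij = a_ji = -1; a double or triple edge where a_ij * a_ji = 2 or 3), the diagram is a chain of 7 nodes with a double edge at one end; the terminal node there is the unique long simple root (C_7). One simple-root ordering that puts it in standard form is (alpha_7, alpha_1, alpha_5, alpha_4, alpha_2, alpha_6, alpha_3). So the algebra is type C_7, i.e. sp(14).

C_7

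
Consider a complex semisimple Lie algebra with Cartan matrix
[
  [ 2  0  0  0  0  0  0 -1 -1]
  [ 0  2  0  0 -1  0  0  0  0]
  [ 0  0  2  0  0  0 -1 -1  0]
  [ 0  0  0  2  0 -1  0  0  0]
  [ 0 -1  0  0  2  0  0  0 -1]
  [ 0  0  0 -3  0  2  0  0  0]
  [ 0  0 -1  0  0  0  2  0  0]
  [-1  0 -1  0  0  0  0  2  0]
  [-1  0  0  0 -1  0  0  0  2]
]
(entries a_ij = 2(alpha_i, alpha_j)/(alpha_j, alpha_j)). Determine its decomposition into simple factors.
A_7 + G_2

The diagram associated to this matrix has two connected components: the simple roots {alpha_1, alpha_2, alpha_3, alpha_5, alpha_7, alpha_8, alpha_9} form a chain of 7 nodes with single edges (A_7), and {alpha_4, alpha_6} form two nodes joined by a triple edge (G_2). A semisimple Lie algebra decomposes uniquely as the direct sum of simple ideals, one per connected component of its Dynkin diagram, so g ≅ A_7 ⊕ G_2 (dimension 63 + 14 = 77).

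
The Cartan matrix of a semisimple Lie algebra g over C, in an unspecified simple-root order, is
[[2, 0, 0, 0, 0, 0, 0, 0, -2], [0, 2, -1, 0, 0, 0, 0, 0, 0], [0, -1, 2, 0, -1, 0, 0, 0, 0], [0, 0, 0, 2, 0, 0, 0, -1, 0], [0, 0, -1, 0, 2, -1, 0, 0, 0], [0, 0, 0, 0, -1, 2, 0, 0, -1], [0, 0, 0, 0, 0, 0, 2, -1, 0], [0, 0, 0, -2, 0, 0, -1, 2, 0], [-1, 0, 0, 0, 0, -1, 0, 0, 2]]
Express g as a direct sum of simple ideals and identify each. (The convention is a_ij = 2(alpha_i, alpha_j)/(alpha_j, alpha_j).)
B3 + C6

The diagram associated to this matrix has two connected components: the simple roots {alpha_4, alpha_7, alpha_8} form a chain of 3 nodes with a double edge at one end; the terminal node there is the unique short simple root (B_3), and {alpha_1, alpha_2, alpha_3, alpha_5, alpha_6, alpha_9} form a chain of 6 nodes with a double edge at one end; the terminal node there is the unique long simple root (C_6). A semisimple Lie algebra decomposes uniquely as the direct sum of simple ideals, one per connected component of its Dynkin diagram, so g ≅ B_3 ⊕ C_6 (dimension 21 + 78 = 99).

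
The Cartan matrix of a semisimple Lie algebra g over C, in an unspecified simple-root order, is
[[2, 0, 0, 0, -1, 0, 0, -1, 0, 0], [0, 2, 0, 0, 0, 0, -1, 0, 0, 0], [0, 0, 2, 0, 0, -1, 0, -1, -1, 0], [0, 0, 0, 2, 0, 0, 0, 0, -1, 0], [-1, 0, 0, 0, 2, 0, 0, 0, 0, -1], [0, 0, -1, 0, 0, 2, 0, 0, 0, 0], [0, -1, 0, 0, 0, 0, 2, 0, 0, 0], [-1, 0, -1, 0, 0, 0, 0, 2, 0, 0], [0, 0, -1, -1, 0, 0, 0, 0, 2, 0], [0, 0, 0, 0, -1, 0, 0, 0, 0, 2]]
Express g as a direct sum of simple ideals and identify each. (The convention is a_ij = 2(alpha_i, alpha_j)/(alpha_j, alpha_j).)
The diagram associated to this matrix has two connected components: the simple roots {alpha_2, alpha_7} form a chain of 2 nodes with single edges (A_2), and {alpha_1, alpha_3, alpha_4, alpha_5, alpha_6, alpha_8, alpha_9, alpha_10} form a chain of 7 nodes with one extra node attached to the third node from one end (E_8). A semisimple Lie algebra decomposes uniquely as the direct sum of simple ideals, one per connected component of its Dynkin diagram, so g ≅ A_2 ⊕ E_8 (dimension 8 + 248 = 256).

A_2 ⊕ E_8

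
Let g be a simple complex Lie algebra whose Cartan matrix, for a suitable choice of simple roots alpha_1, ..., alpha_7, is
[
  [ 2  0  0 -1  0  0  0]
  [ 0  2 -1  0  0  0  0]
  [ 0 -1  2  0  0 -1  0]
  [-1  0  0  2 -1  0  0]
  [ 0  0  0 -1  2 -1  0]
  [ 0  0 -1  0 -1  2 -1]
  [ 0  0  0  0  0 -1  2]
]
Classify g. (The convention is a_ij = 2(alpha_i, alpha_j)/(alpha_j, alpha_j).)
E_7

The matrix has rank 7 with 2's on the diagonal. Reading the off-diagonal entries as Dynkin edges (a single edge where a_ij = a_ji = -1; a double or triple edge where a_ij * a_ji = 2 or 3), the diagram is a chain of 6 nodes with one extra node attached to the third node from one end (E_7). One simple-root ordering that puts it in standard form is (alpha_2, alpha_7, alpha_3, alpha_6, alpha_5, alpha_4, alpha_1). So the algebra is type E_7.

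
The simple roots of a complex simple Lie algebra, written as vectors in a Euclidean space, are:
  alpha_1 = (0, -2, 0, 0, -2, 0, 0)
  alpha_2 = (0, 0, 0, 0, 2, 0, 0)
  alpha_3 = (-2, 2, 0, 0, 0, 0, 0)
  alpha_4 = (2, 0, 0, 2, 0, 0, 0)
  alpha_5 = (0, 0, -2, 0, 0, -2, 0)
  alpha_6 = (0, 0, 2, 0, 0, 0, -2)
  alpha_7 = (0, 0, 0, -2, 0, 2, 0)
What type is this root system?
B_7

Compute the Cartan integers a_ij = 2(alpha_i, alpha_j)/(alpha_j, alpha_j); the resulting 7x7 Cartan matrix is
[[2, -2, -1, 0, 0, 0, 0], [-1, 2, 0, 0, 0, 0, 0], [-1, 0, 2, -1, 0, 0, 0], [0, 0, -1, 2, 0, 0, -1], [0, 0, 0, 0, 2, -1, -1], [0, 0, 0, 0, -1, 2, 0], [0, 0, 0, -1, -1, 0, 2]].
The roots have two lengths (squared-length ratio 2:1); the short ones are alpha_{2}. The associated Dynkin diagram is a chain of 7 nodes with a double edge at one end; the terminal node there is the unique short simple root (B_7), so the type is B_7 (the algebra so(15)).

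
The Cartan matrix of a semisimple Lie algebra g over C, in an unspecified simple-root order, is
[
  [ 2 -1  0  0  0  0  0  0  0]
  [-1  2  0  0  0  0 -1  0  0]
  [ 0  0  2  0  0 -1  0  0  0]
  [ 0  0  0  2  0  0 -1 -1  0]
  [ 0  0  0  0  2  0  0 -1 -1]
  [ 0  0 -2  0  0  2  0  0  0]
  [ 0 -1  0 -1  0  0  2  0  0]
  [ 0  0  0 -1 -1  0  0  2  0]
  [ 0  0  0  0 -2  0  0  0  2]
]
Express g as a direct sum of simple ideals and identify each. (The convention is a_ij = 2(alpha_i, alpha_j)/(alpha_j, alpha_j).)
The diagram associated to this matrix has two connected components: the simple roots {alpha_3, alpha_6} form a chain of 2 nodes with a double edge at one end; the terminal node there is the unique short simple root (B_2), and {alpha_1, alpha_2, alpha_4, alpha_5, alpha_7, alpha_8, alpha_9} form a chain of 7 nodes with a double edge at one end; the terminal node there is the unique long simple root (C_7). A semisimple Lie algebra decomposes uniquely as the direct sum of simple ideals, one per connected component of its Dynkin diagram, so g ≅ B_2 ⊕ C_7 (dimension 10 + 105 = 115).

B_2 (so(5)) + C_7 (sp(14))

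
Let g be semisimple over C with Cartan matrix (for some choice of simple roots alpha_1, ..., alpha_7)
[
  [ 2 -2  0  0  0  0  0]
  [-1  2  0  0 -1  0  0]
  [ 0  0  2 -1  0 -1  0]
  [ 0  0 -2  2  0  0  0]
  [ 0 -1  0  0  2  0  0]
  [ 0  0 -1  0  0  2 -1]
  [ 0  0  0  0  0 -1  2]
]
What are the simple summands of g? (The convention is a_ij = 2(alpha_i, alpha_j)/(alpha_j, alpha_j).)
The diagram associated to this matrix has two connected components: the simple roots {alpha_1, alpha_2, alpha_5} form a chain of 3 nodes with a double edge at one end; the terminal node there is the unique long simple root (C_3), and {alpha_3, alpha_4, alpha_6, alpha_7} form a chain of 4 nodes with a double edge at one end; the terminal node there is the unique long simple root (C_4). A semisimple Lie algebra decomposes uniquely as the direct sum of simple ideals, one per connected component of its Dynkin diagram, so g ≅ C_3 ⊕ C_4 (dimension 21 + 36 = 57).

C3 ⊕ C4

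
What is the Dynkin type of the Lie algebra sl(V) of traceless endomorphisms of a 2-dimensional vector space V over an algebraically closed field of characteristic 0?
This is sl(2), which has dimension 2^2 - 1 = 3 and rank 2 - 1 = 1 (a Cartan subalgebra is the diagonal traceless matrices). In the classification of classical Lie algebras, the special linear algebra sl(n+1) has type A_n; here n = 1, so the Dynkin diagram is a chain of 1 nodes with single edges (A_1). Hence the type is A_1.

A1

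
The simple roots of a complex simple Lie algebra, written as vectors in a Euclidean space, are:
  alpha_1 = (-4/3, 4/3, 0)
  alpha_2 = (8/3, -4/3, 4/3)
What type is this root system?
Compute the Cartan integers a_ij = 2(alpha_i, alpha_j)/(alpha_j, alpha_j); the resulting 2x2 Cartan matrix is
[[2, -1], [-3, 2]].
The roots have two lengths (squared-length ratio 3:1); the short ones are alpha_{1}. The associated Dynkin diagram is two nodes joined by a triple edge (G_2), so the type is G_2.

G_2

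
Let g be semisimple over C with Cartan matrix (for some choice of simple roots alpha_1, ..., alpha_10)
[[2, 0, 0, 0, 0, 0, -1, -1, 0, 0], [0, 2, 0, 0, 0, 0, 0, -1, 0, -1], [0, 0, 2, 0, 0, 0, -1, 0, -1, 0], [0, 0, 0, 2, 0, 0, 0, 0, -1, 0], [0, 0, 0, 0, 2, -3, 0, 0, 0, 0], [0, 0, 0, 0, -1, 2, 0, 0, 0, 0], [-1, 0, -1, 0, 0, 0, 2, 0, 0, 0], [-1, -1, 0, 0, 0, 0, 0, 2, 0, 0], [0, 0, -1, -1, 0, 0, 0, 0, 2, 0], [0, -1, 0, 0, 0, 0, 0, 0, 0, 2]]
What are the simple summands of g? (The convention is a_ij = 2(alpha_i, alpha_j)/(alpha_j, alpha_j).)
The diagram associated to this matrix has two connected components: the simple roots {alpha_1, alpha_2, alpha_3, alpha_4, alpha_7, alpha_8, alpha_9, alpha_10} form a chain of 8 nodes with single edges (A_8), and {alpha_5, alpha_6} form two nodes joined by a triple edge (G_2). A semisimple Lie algebra decomposes uniquely as the direct sum of simple ideals, one per connected component of its Dynkin diagram, so g ≅ A_8 ⊕ G_2 (dimension 80 + 14 = 94).

type A_8 + type G_2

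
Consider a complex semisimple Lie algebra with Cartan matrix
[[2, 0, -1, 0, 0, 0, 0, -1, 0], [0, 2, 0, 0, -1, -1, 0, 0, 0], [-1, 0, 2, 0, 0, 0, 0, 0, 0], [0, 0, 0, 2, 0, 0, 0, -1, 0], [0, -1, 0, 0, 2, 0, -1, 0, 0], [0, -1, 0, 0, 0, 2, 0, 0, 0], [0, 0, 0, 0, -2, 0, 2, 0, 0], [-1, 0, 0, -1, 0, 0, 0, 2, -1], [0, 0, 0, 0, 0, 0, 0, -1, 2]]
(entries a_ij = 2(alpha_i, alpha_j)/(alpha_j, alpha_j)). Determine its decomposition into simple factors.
C_4 (sp(8)) ⊕ D_5 (so(10))

The diagram associated to this matrix has two connected components: the simple roots {alpha_2, alpha_5, alpha_6, alpha_7} form a chain of 4 nodes with a double edge at one end; the terminal node there is the unique long simple root (C_4), and {alpha_1, alpha_3, alpha_4, alpha_8, alpha_9} form a chain of 3 nodes with a fork of two nodes at one end (D_5). A semisimple Lie algebra decomposes uniquely as the direct sum of simple ideals, one per connected component of its Dynkin diagram, so g ≅ C_4 ⊕ D_5 (dimension 36 + 45 = 81).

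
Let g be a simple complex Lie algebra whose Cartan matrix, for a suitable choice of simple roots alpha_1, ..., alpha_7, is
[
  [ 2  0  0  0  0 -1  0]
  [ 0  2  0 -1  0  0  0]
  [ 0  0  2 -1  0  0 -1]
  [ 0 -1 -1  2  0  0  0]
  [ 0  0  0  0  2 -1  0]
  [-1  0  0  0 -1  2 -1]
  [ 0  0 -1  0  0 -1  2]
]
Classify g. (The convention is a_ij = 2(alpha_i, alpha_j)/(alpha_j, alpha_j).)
D_7

The matrix has rank 7 with 2's on the diagonal. Reading the off-diagonal entries as Dynkin edges (a single edge where a_ij = a_ji = -1; a double or triple edge where a_ij * a_ji = 2 or 3), the diagram is a chain of 5 nodes with a fork of two nodes at one end (D_7). One simple-root ordering that puts it in standard form is (alpha_2, alpha_4, alpha_3, alpha_7, alpha_6, alpha_1, alpha_5). So the algebra is type D_7, i.e. so(14).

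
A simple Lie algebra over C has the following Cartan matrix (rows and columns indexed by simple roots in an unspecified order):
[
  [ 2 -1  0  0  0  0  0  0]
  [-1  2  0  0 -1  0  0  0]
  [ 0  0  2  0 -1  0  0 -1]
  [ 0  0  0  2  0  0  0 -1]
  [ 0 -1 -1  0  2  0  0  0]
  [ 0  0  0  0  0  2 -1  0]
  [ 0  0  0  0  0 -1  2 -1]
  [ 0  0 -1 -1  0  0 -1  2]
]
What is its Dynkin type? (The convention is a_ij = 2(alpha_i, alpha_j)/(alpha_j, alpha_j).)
The matrix has rank 8 with 2's on the diagonal. Reading the off-diagonal entries as Dynkin edges (a single edge where a_ij = a_ji = -1; a double or triple edge where a_ij * a_ji = 2 or 3), the diagram is a chain of 7 nodes with one extra node attached to the third node from one end (E_8). One simple-root ordering that puts it in standard form is (alpha_6, alpha_4, alpha_7, alpha_8, alpha_3, alpha_5, alpha_2, alpha_1). So the algebra is type E_8.

type E_8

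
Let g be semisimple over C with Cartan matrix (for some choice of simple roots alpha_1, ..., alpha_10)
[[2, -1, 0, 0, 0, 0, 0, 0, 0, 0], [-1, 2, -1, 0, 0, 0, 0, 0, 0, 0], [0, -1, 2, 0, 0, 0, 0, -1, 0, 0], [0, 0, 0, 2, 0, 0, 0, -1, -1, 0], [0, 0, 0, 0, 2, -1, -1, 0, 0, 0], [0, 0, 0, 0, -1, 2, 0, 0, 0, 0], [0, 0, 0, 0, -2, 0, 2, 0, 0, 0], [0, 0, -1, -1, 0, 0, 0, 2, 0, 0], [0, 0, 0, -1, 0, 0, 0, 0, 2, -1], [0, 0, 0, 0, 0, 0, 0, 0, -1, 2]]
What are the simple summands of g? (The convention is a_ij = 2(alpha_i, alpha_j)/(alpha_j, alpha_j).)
The diagram associated to this matrix has two connected components: the simple roots {alpha_1, alpha_2, alpha_3, alpha_4, alpha_8, alpha_9, alpha_10} form a chain of 7 nodes with single edges (A_7), and {alpha_5, alpha_6, alpha_7} form a chain of 3 nodes with a double edge at one end; the terminal node there is the unique long simple root (C_3). A semisimple Lie algebra decomposes uniquely as the direct sum of simple ideals, one per connected component of its Dynkin diagram, so g ≅ A_7 ⊕ C_3 (dimension 63 + 21 = 84).

type A_7 ⊕ type C_3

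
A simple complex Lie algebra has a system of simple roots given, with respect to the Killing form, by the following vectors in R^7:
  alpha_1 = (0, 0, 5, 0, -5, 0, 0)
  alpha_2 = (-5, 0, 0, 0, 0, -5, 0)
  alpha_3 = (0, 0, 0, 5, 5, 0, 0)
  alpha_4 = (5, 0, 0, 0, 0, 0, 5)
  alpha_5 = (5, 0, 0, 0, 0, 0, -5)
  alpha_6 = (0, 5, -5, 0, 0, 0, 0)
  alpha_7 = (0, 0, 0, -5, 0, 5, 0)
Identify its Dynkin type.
Compute the Cartan integers a_ij = 2(alpha_i, alpha_j)/(alpha_j, alpha_j); the resulting 7x7 Cartan matrix is
[[2, 0, -1, 0, 0, -1, 0], [0, 2, 0, -1, -1, 0, -1], [-1, 0, 2, 0, 0, 0, -1], [0, -1, 0, 2, 0, 0, 0], [0, -1, 0, 0, 2, 0, 0], [-1, 0, 0, 0, 0, 2, 0], [0, -1, -1, 0, 0, 0, 2]].
All simple roots have the same length, so the diagram is simply laced. The associated Dynkin diagram is a chain of 5 nodes with a fork of two nodes at one end (D_7), so the type is D_7 (the algebra so(14)).

D_7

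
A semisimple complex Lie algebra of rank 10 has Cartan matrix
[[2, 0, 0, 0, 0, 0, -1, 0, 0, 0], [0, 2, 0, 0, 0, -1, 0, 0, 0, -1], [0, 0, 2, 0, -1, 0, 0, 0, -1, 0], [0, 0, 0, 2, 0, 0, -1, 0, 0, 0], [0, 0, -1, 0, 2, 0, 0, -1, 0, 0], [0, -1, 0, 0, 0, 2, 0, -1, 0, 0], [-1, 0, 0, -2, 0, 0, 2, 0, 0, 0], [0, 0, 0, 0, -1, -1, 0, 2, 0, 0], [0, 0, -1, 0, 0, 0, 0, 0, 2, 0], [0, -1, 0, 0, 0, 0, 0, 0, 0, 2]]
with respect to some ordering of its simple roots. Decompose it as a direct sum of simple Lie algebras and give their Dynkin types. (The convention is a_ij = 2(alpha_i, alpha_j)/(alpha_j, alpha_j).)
The diagram associated to this matrix has two connected components: the simple roots {alpha_2, alpha_3, alpha_5, alpha_6, alpha_8, alpha_9, alpha_10} form a chain of 7 nodes with single edges (A_7), and {alpha_1, alpha_4, alpha_7} form a chain of 3 nodes with a double edge at one end; the terminal node there is the unique short simple root (B_3). A semisimple Lie algebra decomposes uniquely as the direct sum of simple ideals, one per connected component of its Dynkin diagram, so g ≅ A_7 ⊕ B_3 (dimension 63 + 21 = 84).

type A_7 + type B_3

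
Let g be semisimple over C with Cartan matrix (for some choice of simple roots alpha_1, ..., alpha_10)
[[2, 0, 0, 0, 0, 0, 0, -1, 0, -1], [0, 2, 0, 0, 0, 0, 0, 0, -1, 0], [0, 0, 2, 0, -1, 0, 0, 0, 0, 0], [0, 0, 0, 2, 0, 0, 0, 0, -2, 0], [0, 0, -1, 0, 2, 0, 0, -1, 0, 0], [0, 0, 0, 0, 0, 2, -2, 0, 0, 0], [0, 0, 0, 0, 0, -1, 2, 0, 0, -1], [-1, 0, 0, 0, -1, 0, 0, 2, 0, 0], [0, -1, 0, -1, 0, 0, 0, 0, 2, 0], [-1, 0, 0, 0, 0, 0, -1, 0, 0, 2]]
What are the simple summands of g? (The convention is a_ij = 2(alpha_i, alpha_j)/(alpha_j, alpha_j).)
The diagram associated to this matrix has two connected components: the simple roots {alpha_2, alpha_4, alpha_9} form a chain of 3 nodes with a double edge at one end; the terminal node there is the unique long simple root (C_3), and {alpha_1, alpha_3, alpha_5, alpha_6, alpha_7, alpha_8, alpha_10} form a chain of 7 nodes with a double edge at one end; the terminal node there is the unique long simple root (C_7). A semisimple Lie algebra decomposes uniquely as the direct sum of simple ideals, one per connected component of its Dynkin diagram, so g ≅ C_3 ⊕ C_7 (dimension 21 + 105 = 126).

C_3 (sp(6)) ⊕ C_7 (sp(14))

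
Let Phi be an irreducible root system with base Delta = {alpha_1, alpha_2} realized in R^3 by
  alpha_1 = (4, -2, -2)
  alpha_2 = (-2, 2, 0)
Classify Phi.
Compute the Cartan integers a_ij = 2(alpha_i, alpha_j)/(alpha_j, alpha_j); the resulting 2x2 Cartan matrix is
[[2, -3], [-1, 2]].
The roots have two lengths (squared-length ratio 3:1); the short ones are alpha_{2}. The associated Dynkin diagram is two nodes joined by a triple edge (G_2), so the type is G_2.

type G_2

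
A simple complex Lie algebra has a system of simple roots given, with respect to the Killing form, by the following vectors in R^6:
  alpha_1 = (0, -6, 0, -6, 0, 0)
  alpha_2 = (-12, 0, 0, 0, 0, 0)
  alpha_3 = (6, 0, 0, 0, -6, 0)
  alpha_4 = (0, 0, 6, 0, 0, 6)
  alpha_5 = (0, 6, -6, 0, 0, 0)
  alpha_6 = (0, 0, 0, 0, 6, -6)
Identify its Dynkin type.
C_6 (sp(12))

Compute the Cartan integers a_ij = 2(alpha_i, alpha_j)/(alpha_j, alpha_j); the resulting 6x6 Cartan matrix is
[[2, 0, 0, 0, -1, 0], [0, 2, -2, 0, 0, 0], [0, -1, 2, 0, 0, -1], [0, 0, 0, 2, -1, -1], [-1, 0, 0, -1, 2, 0], [0, 0, -1, -1, 0, 2]].
The roots have two lengths (squared-length ratio 2:1); the short ones are alpha_{1,3,4,5,6}. The associated Dynkin diagram is a chain of 6 nodes with a double edge at one end; the terminal node there is the unique long simple root (C_6), so the type is C_6 (the algebra sp(12)).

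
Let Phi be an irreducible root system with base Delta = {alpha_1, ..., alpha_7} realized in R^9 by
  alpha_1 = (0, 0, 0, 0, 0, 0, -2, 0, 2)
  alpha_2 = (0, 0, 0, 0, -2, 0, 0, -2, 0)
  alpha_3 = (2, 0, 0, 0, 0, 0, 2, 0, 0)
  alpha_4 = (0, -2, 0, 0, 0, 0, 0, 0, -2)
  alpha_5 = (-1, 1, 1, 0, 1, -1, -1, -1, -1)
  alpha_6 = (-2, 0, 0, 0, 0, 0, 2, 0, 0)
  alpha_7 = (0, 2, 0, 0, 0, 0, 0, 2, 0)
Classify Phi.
Compute the Cartan integers a_ij = 2(alpha_i, alpha_j)/(alpha_j, alpha_j); the resulting 7x7 Cartan matrix is
[[2, 0, -1, -1, 0, -1, 0], [0, 2, 0, 0, 0, 0, -1], [-1, 0, 2, 0, -1, 0, 0], [-1, 0, 0, 2, 0, 0, -1], [0, 0, -1, 0, 2, 0, 0], [-1, 0, 0, 0, 0, 2, 0], [0, -1, 0, -1, 0, 0, 2]].
All simple roots have the same length, so the diagram is simply laced. The associated Dynkin diagram is a chain of 6 nodes with one extra node attached to the third node from one end (E_7), so the type is E_7.

E7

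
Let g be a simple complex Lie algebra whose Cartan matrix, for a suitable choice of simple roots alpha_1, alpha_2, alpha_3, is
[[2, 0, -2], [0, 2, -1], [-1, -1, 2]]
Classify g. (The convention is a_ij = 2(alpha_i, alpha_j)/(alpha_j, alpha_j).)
The matrix has rank 3 with 2's on the diagonal. Reading the off-diagonal entries as Dynkin edges (a single edge where a_ij = a_ji = -1; a double or triple edge where a_ij * a_ji = 2 or 3), the diagram is a chain of 3 nodes with a double edge at one end; the terminal node there is the unique long simple root (C_3). One simple-root ordering that puts it in standard form is (alpha_2, alpha_3, alpha_1). So the algebra is type C_3, i.e. sp(6).

C_3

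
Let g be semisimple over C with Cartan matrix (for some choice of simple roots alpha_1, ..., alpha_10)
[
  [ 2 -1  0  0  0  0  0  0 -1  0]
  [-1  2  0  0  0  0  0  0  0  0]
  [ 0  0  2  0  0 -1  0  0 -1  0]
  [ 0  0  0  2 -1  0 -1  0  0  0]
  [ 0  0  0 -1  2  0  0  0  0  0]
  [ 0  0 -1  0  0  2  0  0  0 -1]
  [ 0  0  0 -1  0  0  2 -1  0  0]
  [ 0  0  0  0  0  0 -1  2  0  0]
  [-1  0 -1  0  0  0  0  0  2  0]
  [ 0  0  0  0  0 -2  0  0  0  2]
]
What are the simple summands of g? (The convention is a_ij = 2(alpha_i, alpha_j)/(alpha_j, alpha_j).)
type A_4 ⊕ type C_6

The diagram associated to this matrix has two connected components: the simple roots {alpha_4, alpha_5, alpha_7, alpha_8} form a chain of 4 nodes with single edges (A_4), and {alpha_1, alpha_2, alpha_3, alpha_6, alpha_9, alpha_10} form a chain of 6 nodes with a double edge at one end; the terminal node there is the unique long simple root (C_6). A semisimple Lie algebra decomposes uniquely as the direct sum of simple ideals, one per connected component of its Dynkin diagram, so g ≅ A_4 ⊕ C_6 (dimension 24 + 78 = 102).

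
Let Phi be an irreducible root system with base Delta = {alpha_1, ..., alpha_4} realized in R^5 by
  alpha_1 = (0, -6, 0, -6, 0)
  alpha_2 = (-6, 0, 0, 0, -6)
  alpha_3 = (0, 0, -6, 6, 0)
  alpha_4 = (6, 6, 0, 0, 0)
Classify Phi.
A_4

Compute the Cartan integers a_ij = 2(alpha_i, alpha_j)/(alpha_j, alpha_j); the resulting 4x4 Cartan matrix is
[[2, 0, -1, -1], [0, 2, 0, -1], [-1, 0, 2, 0], [-1, -1, 0, 2]].
All simple roots have the same length, so the diagram is simply laced. The associated Dynkin diagram is a chain of 4 nodes with single edges (A_4), so the type is A_4 (the algebra sl(5)).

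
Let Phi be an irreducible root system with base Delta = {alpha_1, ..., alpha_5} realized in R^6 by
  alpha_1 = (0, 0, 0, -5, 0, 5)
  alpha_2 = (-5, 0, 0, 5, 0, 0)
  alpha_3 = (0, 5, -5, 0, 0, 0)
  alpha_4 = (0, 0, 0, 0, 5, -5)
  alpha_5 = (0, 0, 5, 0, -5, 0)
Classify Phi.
Compute the Cartan integers a_ij = 2(alpha_i, alpha_j)/(alpha_j, alpha_j); the resulting 5x5 Cartan matrix is
[[2, -1, 0, -1, 0], [-1, 2, 0, 0, 0], [0, 0, 2, 0, -1], [-1, 0, 0, 2, -1], [0, 0, -1, -1, 2]].
All simple roots have the same length, so the diagram is simply laced. The associated Dynkin diagram is a chain of 5 nodes with single edges (A_5), so the type is A_5 (the algebra sl(6)).

A_5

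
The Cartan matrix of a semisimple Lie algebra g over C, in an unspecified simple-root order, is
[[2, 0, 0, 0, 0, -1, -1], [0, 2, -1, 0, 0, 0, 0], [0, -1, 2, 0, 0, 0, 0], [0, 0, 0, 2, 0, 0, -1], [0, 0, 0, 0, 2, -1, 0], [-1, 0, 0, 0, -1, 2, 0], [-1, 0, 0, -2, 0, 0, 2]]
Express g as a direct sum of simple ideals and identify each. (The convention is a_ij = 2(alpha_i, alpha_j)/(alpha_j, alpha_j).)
The diagram associated to this matrix has two connected components: the simple roots {alpha_2, alpha_3} form a chain of 2 nodes with single edges (A_2), and {alpha_1, alpha_4, alpha_5, alpha_6, alpha_7} form a chain of 5 nodes with a double edge at one end; the terminal node there is the unique short simple root (B_5). A semisimple Lie algebra decomposes uniquely as the direct sum of simple ideals, one per connected component of its Dynkin diagram, so g ≅ A_2 ⊕ B_5 (dimension 8 + 55 = 63).

A_2 (sl(3)) + B_5 (so(11))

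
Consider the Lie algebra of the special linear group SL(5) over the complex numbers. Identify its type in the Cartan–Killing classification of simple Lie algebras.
This is sl(5), which has dimension 5^2 - 1 = 24 and rank 5 - 1 = 4 (a Cartan subalgebra is the diagonal traceless matrices). In the classification of classical Lie algebras, the special linear algebra sl(n+1) has type A_n; here n = 4, so the Dynkin diagram is a chain of 4 nodes with single edges (A_4). Hence the type is A_4.

A4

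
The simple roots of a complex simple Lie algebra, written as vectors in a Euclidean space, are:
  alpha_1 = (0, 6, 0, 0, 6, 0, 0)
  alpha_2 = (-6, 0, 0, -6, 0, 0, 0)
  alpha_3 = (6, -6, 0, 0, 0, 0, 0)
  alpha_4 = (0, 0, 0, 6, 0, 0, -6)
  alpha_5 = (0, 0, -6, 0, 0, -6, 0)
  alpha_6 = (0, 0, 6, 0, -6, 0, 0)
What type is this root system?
A_6 (sl(7))

Compute the Cartan integers a_ij = 2(alpha_i, alpha_j)/(alpha_j, alpha_j); the resulting 6x6 Cartan matrix is
[[2, 0, -1, 0, 0, -1], [0, 2, -1, -1, 0, 0], [-1, -1, 2, 0, 0, 0], [0, -1, 0, 2, 0, 0], [0, 0, 0, 0, 2, -1], [-1, 0, 0, 0, -1, 2]].
All simple roots have the same length, so the diagram is simply laced. The associated Dynkin diagram is a chain of 6 nodes with single edges (A_6), so the type is A_6 (the algebra sl(7)).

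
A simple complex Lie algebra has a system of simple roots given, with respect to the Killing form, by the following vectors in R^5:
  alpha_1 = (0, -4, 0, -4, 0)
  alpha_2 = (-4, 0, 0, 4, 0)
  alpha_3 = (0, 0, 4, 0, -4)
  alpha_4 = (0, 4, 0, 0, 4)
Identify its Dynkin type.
Compute the Cartan integers a_ij = 2(alpha_i, alpha_j)/(alpha_j, alpha_j); the resulting 4x4 Cartan matrix is
[[2, -1, 0, -1], [-1, 2, 0, 0], [0, 0, 2, -1], [-1, 0, -1, 2]].
All simple roots have the same length, so the diagram is simply laced. The associated Dynkin diagram is a chain of 4 nodes with single edges (A_4), so the type is A_4 (the algebra sl(5)).

A4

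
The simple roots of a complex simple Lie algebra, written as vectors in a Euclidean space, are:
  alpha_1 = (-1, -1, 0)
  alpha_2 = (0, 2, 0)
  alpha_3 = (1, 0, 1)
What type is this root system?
C3

Compute the Cartan integers a_ij = 2(alpha_i, alpha_j)/(alpha_j, alpha_j); the resulting 3x3 Cartan matrix is
[[2, -1, -1], [-2, 2, 0], [-1, 0, 2]].
The roots have two lengths (squared-length ratio 2:1); the short ones are alpha_{1,3}. The associated Dynkin diagram is a chain of 3 nodes with a double edge at one end; the terminal node there is the unique long simple root (C_3), so the type is C_3 (the algebra sp(6)).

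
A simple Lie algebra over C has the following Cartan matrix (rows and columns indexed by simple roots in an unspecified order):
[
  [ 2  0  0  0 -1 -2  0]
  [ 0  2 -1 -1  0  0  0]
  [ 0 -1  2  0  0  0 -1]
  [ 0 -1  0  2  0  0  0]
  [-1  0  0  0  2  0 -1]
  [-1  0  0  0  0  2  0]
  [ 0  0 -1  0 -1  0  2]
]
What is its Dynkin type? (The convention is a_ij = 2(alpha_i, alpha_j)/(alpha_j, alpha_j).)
B_7 (so(15))

The matrix has rank 7 with 2's on the diagonal. Reading the off-diagonal entries as Dynkin edges (a single edge where a_ij = a_ji = -1; a double or triple edge where a_ij * a_ji = 2 or 3), the diagram is a chain of 7 nodes with a double edge at one end; the terminal node there is the unique short simple root (B_7). One simple-root ordering that puts it in standard form is (alpha_4, alpha_2, alpha_3, alpha_7, alpha_5, alpha_1, alpha_6). So the algebra is type B_7, i.e. so(15).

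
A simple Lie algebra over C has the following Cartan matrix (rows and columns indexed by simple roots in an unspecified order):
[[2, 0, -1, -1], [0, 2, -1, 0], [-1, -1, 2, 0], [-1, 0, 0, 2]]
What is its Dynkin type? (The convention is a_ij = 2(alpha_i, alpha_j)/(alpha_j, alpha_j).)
The matrix has rank 4 with 2's on the diagonal. Reading the off-diagonal entries as Dynkin edges (a single edge where a_ij = a_ji = -1; a double or triple edge where a_ij * a_ji = 2 or 3), the diagram is a chain of 4 nodes with single edges (A_4). One simple-root ordering that puts it in standard form is (alpha_4, alpha_1, alpha_3, alpha_2). So the algebra is type A_4, i.e. sl(5).

A_4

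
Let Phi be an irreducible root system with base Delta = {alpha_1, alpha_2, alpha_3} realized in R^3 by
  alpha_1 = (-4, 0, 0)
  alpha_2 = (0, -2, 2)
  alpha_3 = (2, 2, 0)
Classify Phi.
type C_3

Compute the Cartan integers a_ij = 2(alpha_i, alpha_j)/(alpha_j, alpha_j); the resulting 3x3 Cartan matrix is
[[2, 0, -2], [0, 2, -1], [-1, -1, 2]].
The roots have two lengths (squared-length ratio 2:1); the short ones are alpha_{2,3}. The associated Dynkin diagram is a chain of 3 nodes with a double edge at one end; the terminal node there is the unique long simple root (C_3), so the type is C_3 (the algebra sp(6)).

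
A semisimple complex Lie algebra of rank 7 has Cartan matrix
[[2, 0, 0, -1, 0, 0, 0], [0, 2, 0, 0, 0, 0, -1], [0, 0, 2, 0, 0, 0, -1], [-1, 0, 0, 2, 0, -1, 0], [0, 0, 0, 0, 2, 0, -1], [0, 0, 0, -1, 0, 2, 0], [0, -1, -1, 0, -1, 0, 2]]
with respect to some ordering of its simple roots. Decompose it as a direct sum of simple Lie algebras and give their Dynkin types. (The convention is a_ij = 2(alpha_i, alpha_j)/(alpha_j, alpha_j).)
The diagram associated to this matrix has two connected components: the simple roots {alpha_1, alpha_4, alpha_6} form a chain of 3 nodes with single edges (A_3), and {alpha_2, alpha_3, alpha_5, alpha_7} form a chain of 2 nodes with a fork of two nodes at one end (D_4). A semisimple Lie algebra decomposes uniquely as the direct sum of simple ideals, one per connected component of its Dynkin diagram, so g ≅ A_3 ⊕ D_4 (dimension 15 + 28 = 43).

type A_3 + type D_4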